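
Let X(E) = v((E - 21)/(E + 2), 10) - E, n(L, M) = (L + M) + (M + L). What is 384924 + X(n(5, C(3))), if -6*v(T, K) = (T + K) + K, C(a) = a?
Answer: 41569709/108 ≈ 3.8490e+5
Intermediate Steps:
n(L, M) = 2*L + 2*M (n(L, M) = (L + M) + (L + M) = 2*L + 2*M)
v(T, K) = -K/3 - T/6 (v(T, K) = -((T + K) + K)/6 = -((K + T) + K)/6 = -(T + 2*K)/6 = -K/3 - T/6)
X(E) = -10/3 - E - (-21 + E)/(6*(2 + E)) (X(E) = (-1/3*10 - (E - 21)/(6*(E + 2))) - E = (-10/3 - (-21 + E)/(6*(2 + E))) - E = -10/3 - E - (-21 + E)/(6*(2 + E)))
384924 + X(n(5, C(3))) = 384924 + (-19 - 33*(2*5 + 2*3) - 6*(2*5 + 2*3)**2)/(6*(2 + (2*5 + 2*3))) = 384924 + (-19 - 33*(10 + 6) - 6*(10 + 6)**2)/(6*(2 + (10 + 6))) = 384924 + (-19 - 33*16 - 6*16**2)/(6*(2 + 16)) = 384924 + (1/6)*(-19 - 528 - 6*256)/18 = 384924 + (1/6)*(1/18)*(-19 - 528 - 1536) = 384924 + (1/6)*(1/18)*(-2083) = 384924 - 2083/108 = 41569709/108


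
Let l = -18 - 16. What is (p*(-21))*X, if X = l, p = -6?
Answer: -4284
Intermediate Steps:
l = -34
X = -34
(p*(-21))*X = -6*(-21)*(-34) = 126*(-34) = -4284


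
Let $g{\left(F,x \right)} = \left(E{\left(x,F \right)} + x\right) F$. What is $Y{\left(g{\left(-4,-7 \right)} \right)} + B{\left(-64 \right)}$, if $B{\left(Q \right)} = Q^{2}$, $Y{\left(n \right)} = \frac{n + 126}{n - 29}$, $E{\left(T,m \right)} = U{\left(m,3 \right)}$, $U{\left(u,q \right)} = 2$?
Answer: $\frac{36718}{9} \approx 4079.8$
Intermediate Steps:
$E{\left(T,m \right)} = 2$
$g{\left(F,x \right)} = F \left(2 + x\right)$ ($g{\left(F,x \right)} = \left(2 + x\right) F = F \left(2 + x\right)$)
$Y{\left(n \right)} = \frac{126 + n}{-29 + n}$
$Y{\left(g{\left(-4,-7 \right)} \right)} + B{\left(-64 \right)} = \frac{126 - 4 \left(2 - 7\right)}{-29 - 4 \left(2 - 7\right)} + \left(-64\right)^{2} = \frac{126 - -20}{-29 - -20} + 4096 = \frac{126 + 20}{-29 + 20} + 4096 = \frac{1}{-9} \cdot 146 + 4096 = \left(- \frac{1}{9}\right) 146 + 4096 = - \frac{146}{9} + 4096 = \frac{36718}{9}$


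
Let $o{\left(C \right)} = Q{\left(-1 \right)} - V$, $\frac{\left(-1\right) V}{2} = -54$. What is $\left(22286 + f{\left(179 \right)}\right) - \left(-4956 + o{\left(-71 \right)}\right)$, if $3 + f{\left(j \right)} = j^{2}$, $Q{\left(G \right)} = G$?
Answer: $59389$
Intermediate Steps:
$f{\left(j \right)} = -3 + j^{2}$
$V = 108$ ($V = \left(-2\right) \left(-54\right) = 108$)
$o{\left(C \right)} = -109$ ($o{\left(C \right)} = -1 - 108 = -109$)
$\left(22286 + f{\left(179 \right)}\right) - \left(-4956 + o{\left(-71 \right)}\right) = \left(22286 - \left(3 - 179^{2}\right)\right) + \left(4956 - -109\right) = \left(22286 + \left(-3 + 32041\right)\right) + \left(4956 + 109\right) = \left(22286 + 32038\right) + 5065 = 54324 + 5065 = 59389$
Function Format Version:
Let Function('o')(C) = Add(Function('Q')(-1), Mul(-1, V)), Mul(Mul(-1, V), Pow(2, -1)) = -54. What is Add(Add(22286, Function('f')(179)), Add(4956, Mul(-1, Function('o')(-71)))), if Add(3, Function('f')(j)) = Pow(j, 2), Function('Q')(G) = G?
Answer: 59389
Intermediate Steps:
Function('f')(j) = Add(-3, Pow(j, 2))
V = 108 (V = Mul(-2, -54) = 108)
Function('o')(C) = -109 (Function('o')(C) = Add(-1, Mul(-1, 108)) = Add(-1, -108) = -109)
Add(Add(22286, Function('f')(179)), Add(4956, Mul(-1, Function('o')(-71)))) = Add(Add(22286, Add(-3, Pow(179, 2))), Add(4956, Mul(-1, -109))) = Add(Add(22286, Add(-3, 32041)), Add(4956, 109)) = Add(Add(22286, 32038), 5065) = Add(54324, 5065) = 59389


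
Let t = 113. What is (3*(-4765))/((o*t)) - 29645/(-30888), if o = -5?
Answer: 8332607/317304 ≈ 26.261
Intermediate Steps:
(3*(-4765))/((o*t)) - 29645/(-30888) = (3*(-4765))/((-5*113)) - 29645/(-30888) = -14295/(-565) - 29645*(-1/30888) = -14295*(-1/565) + 2695/2808 = 2859/113 + 2695/2808 = 8332607/317304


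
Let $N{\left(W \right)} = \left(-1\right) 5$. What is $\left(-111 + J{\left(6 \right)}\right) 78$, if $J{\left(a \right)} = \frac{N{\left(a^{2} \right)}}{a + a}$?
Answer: $- \frac{17381}{2} \approx -8690.5$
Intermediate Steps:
$N{\left(W \right)} = -5$
$J{\left(a \right)} = - \frac{5}{2 a}$ ($J{\left(a \right)} = - \frac{5}{a + a} = - \frac{5}{2 a}$)
$\left(-111 + J{\left(6 \right)}\right) 78 = \left(-111 - \frac{5}{2 \cdot 6}\right) 78 = \left(-111 - \frac{5}{12}\right) 78 = \left(- \frac{1337}{12}\right) 78 = - \frac{17381}{2}$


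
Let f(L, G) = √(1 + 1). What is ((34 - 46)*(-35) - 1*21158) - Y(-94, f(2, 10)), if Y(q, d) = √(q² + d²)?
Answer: -20738 - 3*√982 ≈ -20832.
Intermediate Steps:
f(L, G) = √2
Y(q, d) = √(d² + q²)
((34 - 46)*(-35) - 1*21158) - Y(-94, f(2, 10)) = ((34 - 46)*(-35) - 1*21158) - √((√2)² + (-94)²) = (-12*(-35) - 21158) - √(2 + 8836) = (420 - 21158) - √8838 = -20738 - 3*√982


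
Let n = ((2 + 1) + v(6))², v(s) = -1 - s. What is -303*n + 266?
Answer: -4582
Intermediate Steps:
n = 16 (n = ((2 + 1) + (-1 - 1*6))² = (3 + (-1 - 6))² = (3 - 7)² = (-4)² = 16)
-303*n + 266 = -303*16 + 266 = -4848 + 266 = -4582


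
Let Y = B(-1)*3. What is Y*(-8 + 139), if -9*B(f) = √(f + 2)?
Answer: -131/3 ≈ -43.667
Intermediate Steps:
B(f) = -√(2 + f)/9 (B(f) = -√(f + 2)/9 = -√(2 + f)/9)
Y = -⅓ (Y = -√(2 - 1)/9*3 = -√1/9*3 = -⅑*1*3 = -⅑*3 = -⅓ ≈ -0.33333)
Y*(-8 + 139) = -(-8 + 139)/3 = -⅓*131 = -131/3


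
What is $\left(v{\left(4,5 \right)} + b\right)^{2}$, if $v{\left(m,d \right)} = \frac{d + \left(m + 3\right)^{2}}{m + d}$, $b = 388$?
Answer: $155236$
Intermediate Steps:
$v{\left(m,d \right)} = \frac{d + \left(3 + m\right)^{2}}{d + m}$
$\left(v{\left(4,5 \right)} + b\right)^{2} = \left(\frac{5 + \left(3 + 4\right)^{2}}{5 + 4} + 388\right)^{2} = \left(\frac{5 + 7^{2}}{9} + 388\right)^{2} = \left(\frac{5 + 49}{9} + 388\right)^{2} = \left(\frac{1}{9} \cdot 54 + 388\right)^{2} = \left(6 + 388\right)^{2} = 394^{2} = 155236$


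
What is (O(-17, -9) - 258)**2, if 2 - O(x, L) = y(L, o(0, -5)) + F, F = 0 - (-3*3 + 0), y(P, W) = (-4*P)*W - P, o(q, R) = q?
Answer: 75076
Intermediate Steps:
y(P, W) = -P - 4*P*W (y(P, W) = -4*P*W - P = -P - 4*P*W)
F = 9 (F = 0 - (-9 + 0) = 0 - 1*(-9) = 0 + 9 = 9)
O(x, L) = -7 + L (O(x, L) = 2 - (-L*(1 + 4*0) + 9) = 2 - (-L*(1 + 0) + 9) = 2 - (-1*L*1 + 9) = 2 - (-L + 9) = 2 - (9 - L) = 2 + (-9 + L) = -7 + L)
(O(-17, -9) - 258)**2 = ((-7 - 9) - 258)**2 = (-16 - 258)**2 = (-274)**2 = 75076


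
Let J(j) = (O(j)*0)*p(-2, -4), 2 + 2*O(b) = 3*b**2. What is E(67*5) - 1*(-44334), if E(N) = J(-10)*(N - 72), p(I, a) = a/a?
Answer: 44334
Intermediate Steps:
p(I, a) = 1
O(b) = -1 + 3*b**2/2 (O(b) = -1 + (3*b**2)/2 = -1 + 3*b**2/2)
J(j) = 0 (J(j) = ((-1 + 3*j**2/2)*0)*1 = 0*1 = 0)
E(N) = 0 (E(N) = 0*(N - 72) = 0*(-72 + N) = 0)
E(67*5) - 1*(-44334) = 0 - 1*(-44334) = 0 + 44334 = 44334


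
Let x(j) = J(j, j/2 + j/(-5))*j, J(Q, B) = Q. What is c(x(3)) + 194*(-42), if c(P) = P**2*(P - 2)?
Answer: -7581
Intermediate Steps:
x(j) = j**2 (x(j) = j*j = j**2)
c(P) = P**2*(-2 + P)
c(x(3)) + 194*(-42) = (3**2)**2*(-2 + 3**2) + 194*(-42) = 9**2*(-2 + 9) - 8148 = 81*7 - 8148 = 567 - 8148 = -7581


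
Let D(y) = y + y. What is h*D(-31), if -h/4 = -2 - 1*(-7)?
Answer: 1240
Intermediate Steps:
D(y) = 2*y
h = -20 (h = -4*(-2 - 1*(-7)) = -4*(-2 + 7) = -4*5 = -20)
h*D(-31) = -40*(-31) = -20*(-62) = 1240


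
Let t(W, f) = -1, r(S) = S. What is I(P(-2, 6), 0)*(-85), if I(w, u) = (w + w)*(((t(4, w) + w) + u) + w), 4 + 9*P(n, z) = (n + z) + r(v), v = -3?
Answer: -850/9 ≈ -94.444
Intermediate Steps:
P(n, z) = -7/9 + n/9 + z/9 (P(n, z) = -4/9 + ((n + z) - 3)/9 = -4/9 + (-3 + n + z)/9 = -4/9 + (-⅓ + n/9 + z/9) = -7/9 + n/9 + z/9)
I(w, u) = 2*w*(-1 + u + 2*w) (I(w, u) = (w + w)*(((-1 + w) + u) + w) = (2*w)*((-1 + u + w) + w) = (2*w)*(-1 + u + 2*w) = 2*w*(-1 + u + 2*w))
I(P(-2, 6), 0)*(-85) = (2*(-7/9 + (⅑)*(-2) + (⅑)*6)*(-1 + 0 + 2*(-7/9 + (⅑)*(-2) + (⅑)*6)))*(-85) = (2*(-7/9 - 2/9 + ⅔)*(-1 + 0 + 2*(-7/9 - 2/9 + ⅔)))*(-85) = (2*(-⅓)*(-1 + 0 + 2*(-⅓)))*(-85) = (2*(-⅓)*(-1 + 0 - ⅔))*(-85) = (2*(-⅓)*(-5/3))*(-85) = (10/9)*(-85) = -850/9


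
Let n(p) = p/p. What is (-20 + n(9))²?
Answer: 361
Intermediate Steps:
n(p) = 1
(-20 + n(9))² = (-20 + 1)² = (-19)² = 361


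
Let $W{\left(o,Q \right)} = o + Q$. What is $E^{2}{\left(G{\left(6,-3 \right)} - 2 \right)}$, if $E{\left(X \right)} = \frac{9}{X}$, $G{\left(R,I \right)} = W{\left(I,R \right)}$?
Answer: $81$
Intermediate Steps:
$W{\left(o,Q \right)} = Q + o$
$G{\left(R,I \right)} = I + R$ ($G{\left(R,I \right)} = R + I = I + R$)
$E^{2}{\left(G{\left(6,-3 \right)} - 2 \right)} = \left(\frac{9}{\left(-3 + 6\right) - 2}\right)^{2} = \left(\frac{9}{3 - 2}\right)^{2} = \left(\frac{9}{1}\right)^{2} = \left(9 \cdot 1\right)^{2} = 9^{2} = 81$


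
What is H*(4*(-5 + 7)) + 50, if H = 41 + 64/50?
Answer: 9706/25 ≈ 388.24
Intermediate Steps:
H = 1057/25 (H = 41 + 64*(1/50) = 41 + 32/25 = 1057/25 ≈ 42.280)
H*(4*(-5 + 7)) + 50 = 1057*(4*(-5 + 7))/25 + 50 = 1057*(4*2)/25 + 50 = (1057/25)*8 + 50 = 8456/25 + 50 = 9706/25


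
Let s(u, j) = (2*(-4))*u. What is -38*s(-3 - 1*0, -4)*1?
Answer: -912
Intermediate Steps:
s(u, j) = -8*u
-38*s(-3 - 1*0, -4)*1 = -(-304)*(-3 - 1*0)*1 = -(-304)*(-3 + 0)*1 = -(-304)*(-3)*1 = -38*24*1 = -912*1 = -912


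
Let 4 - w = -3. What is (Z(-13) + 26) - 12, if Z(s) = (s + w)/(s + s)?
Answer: 185/13 ≈ 14.231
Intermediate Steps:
w = 7 (w = 4 - 1*(-3) = 4 + 3 = 7)
Z(s) = (7 + s)/(2*s) (Z(s) = (s + 7)/(s + s) = (7 + s)/((2*s)) = (7 + s)*(1/(2*s)) = (7 + s)/(2*s))
(Z(-13) + 26) - 12 = ((½)*(7 - 13)/(-13) + 26) - 12 = ((½)*(-1/13)*(-6) + 26) - 12 = (3/13 + 26) - 12 = 341/13 - 12 = 185/13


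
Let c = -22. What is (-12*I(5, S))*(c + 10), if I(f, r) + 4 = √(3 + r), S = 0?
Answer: -576 + 144*√3 ≈ -326.58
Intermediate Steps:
I(f, r) = -4 + √(3 + r)
(-12*I(5, S))*(c + 10) = (-12*(-4 + √(3 + 0)))*(-22 + 10) = -12*(-4 + √3)*(-12) = (48 - 12*√3)*(-12) = -576 + 144*√3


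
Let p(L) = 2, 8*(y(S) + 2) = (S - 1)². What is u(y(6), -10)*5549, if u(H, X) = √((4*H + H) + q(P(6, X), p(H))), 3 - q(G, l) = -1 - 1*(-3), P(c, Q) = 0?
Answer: 5549*√106/4 ≈ 14283.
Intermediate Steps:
y(S) = -2 + (-1 + S)²/8 (y(S) = -2 + (S - 1)²/8 = -2 + (-1 + S)²/8)
q(G, l) = 1 (q(G, l) = 3 - (-1 - 1*(-3)) = 3 - (-1 + 3) = 3 - 1*2 = 3 - 2 = 1)
u(H, X) = √(1 + 5*H) (u(H, X) = √((4*H + H) + 1) = √(5*H + 1) = √(1 + 5*H))
u(y(6), -10)*5549 = √(1 + 5*(-2 + (-1 + 6)²/8))*5549 = √(1 + 5*(-2 + (⅛)*5²))*5549 = √(1 + 5*(-2 + (⅛)*25))*5549 = √(1 + 5*(-2 + 25/8))*5549 = √(1 + 5*(9/8))*5549 = √(1 + 45/8)*5549 = √(53/8)*5549 = (√106/4)*5549 = 5549*√106/4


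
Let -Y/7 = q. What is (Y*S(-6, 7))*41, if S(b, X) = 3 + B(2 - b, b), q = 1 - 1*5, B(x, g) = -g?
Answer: 10332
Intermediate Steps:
q = -4 (q = 1 - 5 = -4)
Y = 28 (Y = -7*(-4) = 28)
S(b, X) = 3 - b
(Y*S(-6, 7))*41 = (28*(3 - 1*(-6)))*41 = (28*(3 + 6))*41 = (28*9)*41 = 252*41 = 10332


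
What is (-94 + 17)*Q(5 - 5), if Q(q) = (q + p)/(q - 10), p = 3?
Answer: 231/10 ≈ 23.100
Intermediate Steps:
Q(q) = (3 + q)/(-10 + q) (Q(q) = (q + 3)/(q - 10) = (3 + q)/(-10 + q))
(-94 + 17)*Q(5 - 5) = (-94 + 17)*((3 + (5 - 5))/(-10 + (5 - 5))) = -77*(3 + 0)/(-10 + 0) = -77*3/(-10) = -(-77)*3/10 = -77*(-3/10) = 231/10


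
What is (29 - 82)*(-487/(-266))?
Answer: -25811/266 ≈ -97.034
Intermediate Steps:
(29 - 82)*(-487/(-266)) = -(-25811)*(-1)/266 = -53*487/266 = -25811/266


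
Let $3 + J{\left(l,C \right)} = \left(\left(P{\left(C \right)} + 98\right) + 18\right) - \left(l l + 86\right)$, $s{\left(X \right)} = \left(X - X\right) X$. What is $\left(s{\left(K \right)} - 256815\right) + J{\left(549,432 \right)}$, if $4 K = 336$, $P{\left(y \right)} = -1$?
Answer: $-558190$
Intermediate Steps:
$K = 84$ ($K = \frac{1}{4} \cdot 336 = 84$)
$s{\left(X \right)} = 0$ ($s{\left(X \right)} = 0 X = 0$)
$J{\left(l,C \right)} = 26 - l^{2}$ ($J{\left(l,C \right)} = -3 + \left(\left(\left(-1 + 98\right) + 18\right) - \left(l l + 86\right)\right) = -3 + \left(\left(97 + 18\right) - \left(l^{2} + 86\right)\right) = -3 - \left(-29 + l^{2}\right) = 26 - l^{2}$)
$\left(s{\left(K \right)} - 256815\right) + J{\left(549,432 \right)} = \left(0 - 256815\right) + \left(26 - 549^{2}\right) = -256815 + \left(26 - 301401\right) = -256815 - 301375 = -558190$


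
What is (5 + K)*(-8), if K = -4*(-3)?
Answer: -136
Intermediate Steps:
K = 12
(5 + K)*(-8) = (5 + 12)*(-8) = 17*(-8) = -136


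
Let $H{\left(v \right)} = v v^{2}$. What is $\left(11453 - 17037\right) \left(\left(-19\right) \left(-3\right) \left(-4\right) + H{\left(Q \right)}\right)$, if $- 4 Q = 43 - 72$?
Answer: $- \frac{3419153}{4} \approx -8.5479 \cdot 10^{5}$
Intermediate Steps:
$Q = \frac{29}{4}$ ($Q = - \frac{43 - 72}{4} = \left(- \frac{1}{4}\right) \left(-29\right) = \frac{29}{4} \approx 7.25$)
$H{\left(v \right)} = v^{3}$
$\left(11453 - 17037\right) \left(\left(-19\right) \left(-3\right) \left(-4\right) + H{\left(Q \right)}\right) = \left(11453 - 17037\right) \left(\left(-19\right) \left(-3\right) \left(-4\right) + \left(\frac{29}{4}\right)^{3}\right) = - 5584 \left(57 \left(-4\right) + \frac{24389}{64}\right) = - 5584 \left(-228 + \frac{24389}{64}\right) = \left(-5584\right) \frac{9797}{64} = - \frac{3419153}{4}$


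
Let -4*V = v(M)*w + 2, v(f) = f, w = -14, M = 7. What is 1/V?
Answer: 1/24 ≈ 0.041667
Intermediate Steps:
V = 24 (V = -(7*(-14) + 2)/4 = -(-98 + 2)/4 = -1/4*(-96) = 24)
1/V = 1/24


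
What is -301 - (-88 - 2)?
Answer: -211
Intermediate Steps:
-301 - (-88 - 2) = -301 - 1*(-90) = -301 + 90 = -211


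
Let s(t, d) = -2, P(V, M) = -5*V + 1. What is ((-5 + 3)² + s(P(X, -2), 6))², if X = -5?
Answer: 4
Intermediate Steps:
P(V, M) = 1 - 5*V
((-5 + 3)² + s(P(X, -2), 6))² = ((-5 + 3)² - 2)² = ((-2)² - 2)² = (4 - 2)² = 2² = 4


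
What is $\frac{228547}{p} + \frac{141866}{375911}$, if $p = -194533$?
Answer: $- \frac{58315712739}{73127094563} \approx -0.79746$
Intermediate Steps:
$\frac{228547}{p} + \frac{141866}{375911} = \frac{228547}{-194533} + \frac{141866}{375911} = 228547 \left(- \frac{1}{194533}\right) + 141866 \cdot \frac{1}{375911} = - \frac{228547}{194533} + \frac{141866}{375911} = - \frac{58315712739}{73127094563}$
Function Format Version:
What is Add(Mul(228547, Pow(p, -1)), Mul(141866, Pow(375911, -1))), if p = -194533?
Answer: Rational(-58315712739, 73127094563) ≈ -0.79746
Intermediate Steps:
Add(Mul(228547, Pow(p, -1)), Mul(141866, Pow(375911, -1))) = Add(Mul(228547, Pow(-194533, -1)), Mul(141866, Pow(375911, -1))) = Add(Mul(228547, Rational(-1, 194533)), Mul(141866, Rational(1, 375911))) = Add(Rational(-228547, 194533), Rational(141866, 375911)) = Rational(-58315712739, 73127094563)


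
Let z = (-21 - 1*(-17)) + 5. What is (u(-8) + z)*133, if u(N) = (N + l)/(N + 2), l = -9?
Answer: 3059/6 ≈ 509.83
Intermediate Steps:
u(N) = (-9 + N)/(2 + N) (u(N) = (N - 9)/(N + 2) = (-9 + N)/(2 + N))
z = 1 (z = (-21 + 17) + 5 = -4 + 5 = 1)
(u(-8) + z)*133 = ((-9 - 8)/(2 - 8) + 1)*133 = (-17/(-6) + 1)*133 = (-⅙*(-17) + 1)*133 = (17/6 + 1)*133 = (23/6)*133 = 3059/6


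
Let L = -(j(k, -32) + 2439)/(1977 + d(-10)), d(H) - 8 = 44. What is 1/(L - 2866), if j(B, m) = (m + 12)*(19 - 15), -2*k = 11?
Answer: -2029/5817473 ≈ -0.00034878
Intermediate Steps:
d(H) = 52 (d(H) = 8 + 44 = 52)
k = -11/2 (k = -½*11 = -11/2 ≈ -5.5000)
j(B, m) = 48 + 4*m (j(B, m) = (12 + m)*4 = 48 + 4*m)
L = -2359/2029 (L = -((48 + 4*(-32)) + 2439)/(1977 + 52) = -((48 - 128) + 2439)/2029 = -(-80 + 2439)/2029 = -2359/2029 ≈ -1.1626)
1/(L - 2866) = 1/(-2359/2029 - 2866) = 1/(-5817473/2029) = -2029/5817473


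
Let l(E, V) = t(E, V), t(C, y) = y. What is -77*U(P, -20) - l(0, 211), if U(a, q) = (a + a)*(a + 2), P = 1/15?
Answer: -52249/225 ≈ -232.22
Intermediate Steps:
l(E, V) = V
P = 1/15 (P = 1*(1/15) = 1/15 ≈ 0.066667)
U(a, q) = 2*a*(2 + a) (U(a, q) = (2*a)*(2 + a) = 2*a*(2 + a))
-77*U(P, -20) - l(0, 211) = -154*(2 + 1/15)/15 - 1*211 = -154*31/(15*15) - 211 = -77*62/225 - 211 = -4774/225 - 211 = -52249/225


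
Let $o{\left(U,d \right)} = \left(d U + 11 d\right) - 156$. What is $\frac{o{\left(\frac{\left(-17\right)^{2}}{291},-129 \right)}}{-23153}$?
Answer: $\frac{165202}{2245841} \approx 0.073559$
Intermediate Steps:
$o{\left(U,d \right)} = -156 + 11 d + U d$ ($o{\left(U,d \right)} = \left(U d + 11 d\right) - 156 = \left(11 d + U d\right) - 156 = -156 + 11 d + U d$)
$\frac{o{\left(\frac{\left(-17\right)^{2}}{291},-129 \right)}}{-23153} = \frac{-156 + 11 \left(-129\right) + \frac{\left(-17\right)^{2}}{291} \left(-129\right)}{-23153} = \left(-156 - 1419 + 289 \cdot \frac{1}{291} \left(-129\right)\right) \left(- \frac{1}{23153}\right) = \left(-156 - 1419 + \frac{289}{291} \left(-129\right)\right) \left(- \frac{1}{23153}\right) = \left(-156 - 1419 - \frac{12427}{97}\right) \left(- \frac{1}{23153}\right) = \left(- \frac{165202}{97}\right) \left(- \frac{1}{23153}\right) = \frac{165202}{2245841}$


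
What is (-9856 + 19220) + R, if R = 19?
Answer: 9383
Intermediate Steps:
(-9856 + 19220) + R = (-9856 + 19220) + 19 = 9364 + 19 = 9383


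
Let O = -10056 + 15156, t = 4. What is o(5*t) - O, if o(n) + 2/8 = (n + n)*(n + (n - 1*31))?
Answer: -18961/4 ≈ -4740.3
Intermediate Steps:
o(n) = -1/4 + 2*n*(-31 + 2*n) (o(n) = -1/4 + (n + n)*(n + (n - 1*31)) = -1/4 + (2*n)*(n + (n - 31)) = -1/4 + (2*n)*(n + (-31 + n)) = -1/4 + (2*n)*(-31 + 2*n) = -1/4 + 2*n*(-31 + 2*n))
O = 5100
o(5*t) - O = (-1/4 - 310*4 + 4*(5*4)**2) - 1*5100 = (-1/4 - 62*20 + 4*20**2) - 5100 = (-1/4 - 1240 + 4*400) - 5100 = (-1/4 - 1240 + 1600) - 5100 = 1439/4 - 5100 = -18961/4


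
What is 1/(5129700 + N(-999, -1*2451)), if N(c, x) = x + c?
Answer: 1/5126250 ≈ 1.9507e-7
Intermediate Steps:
N(c, x) = c + x
1/(5129700 + N(-999, -1*2451)) = 1/(5129700 + (-999 - 1*2451)) = 1/(5129700 + (-999 - 2451)) = 1/(5129700 - 3450) = 1/5126250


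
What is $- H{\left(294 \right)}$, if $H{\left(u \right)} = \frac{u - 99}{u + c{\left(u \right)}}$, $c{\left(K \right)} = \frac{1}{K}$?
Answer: $- \frac{4410}{6649} \approx -0.66326$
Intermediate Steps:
$H{\left(u \right)} = \frac{-99 + u}{u + \frac{1}{u}}$ ($H{\left(u \right)} = \frac{u - 99}{u + \frac{1}{u}} = \frac{-99 + u}{u + \frac{1}{u}}$)
$- H{\left(294 \right)} = - \frac{294 \left(-99 + 294\right)}{1 + 294^{2}} = - \frac{294 \cdot 195}{1 + 86436} = - \frac{294 \cdot 195}{86437} = \left(-1\right) \frac{4410}{6649} = - \frac{4410}{6649}$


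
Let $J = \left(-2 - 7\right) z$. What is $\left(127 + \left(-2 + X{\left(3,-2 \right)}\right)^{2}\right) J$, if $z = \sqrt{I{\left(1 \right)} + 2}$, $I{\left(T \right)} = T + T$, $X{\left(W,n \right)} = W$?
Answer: $-2304$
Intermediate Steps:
$I{\left(T \right)} = 2 T$
$z = 2$ ($z = \sqrt{2 \cdot 1 + 2} = \sqrt{2 + 2} = \sqrt{4} = 2$)
$J = -18$ ($J = \left(-2 - 7\right) 2 = \left(-9\right) 2 = -18$)
$\left(127 + \left(-2 + X{\left(3,-2 \right)}\right)^{2}\right) J = \left(127 + \left(-2 + 3\right)^{2}\right) \left(-18\right) = \left(127 + 1^{2}\right) \left(-18\right) = \left(127 + 1\right) \left(-18\right) = 128 \left(-18\right) = -2304$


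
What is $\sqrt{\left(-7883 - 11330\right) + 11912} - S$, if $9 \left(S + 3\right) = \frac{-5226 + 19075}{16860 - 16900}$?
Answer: $\frac{14929}{360} + 7 i \sqrt{149} \approx 41.469 + 85.446 i$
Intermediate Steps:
$S = - \frac{14929}{360}$ ($S = -3 + \frac{\left(-5226 + 19075\right) \frac{1}{16860 - 16900}}{9} = -3 + \frac{13849 \frac{1}{-40}}{9} = -3 + \frac{13849 \left(- \frac{1}{40}\right)}{9} = -3 + \frac{1}{9} \left(- \frac{13849}{40}\right) = -3 - \frac{13849}{360} = - \frac{14929}{360} \approx -41.469$)
$\sqrt{\left(-7883 - 11330\right) + 11912} - S = \sqrt{\left(-7883 - 11330\right) + 11912} - - \frac{14929}{360} = \sqrt{-19213 + 11912} + \frac{14929}{360} = \sqrt{-7301} + \frac{14929}{360} = 7 i \sqrt{149} + \frac{14929}{360} = \frac{14929}{360} + 7 i \sqrt{149}$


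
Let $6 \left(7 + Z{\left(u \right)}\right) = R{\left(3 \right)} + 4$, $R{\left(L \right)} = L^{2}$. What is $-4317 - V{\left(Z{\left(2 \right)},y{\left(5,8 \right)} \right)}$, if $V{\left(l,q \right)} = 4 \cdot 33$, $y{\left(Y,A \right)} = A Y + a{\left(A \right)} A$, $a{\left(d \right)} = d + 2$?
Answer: $-4449$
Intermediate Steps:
$a{\left(d \right)} = 2 + d$
$Z{\left(u \right)} = - \frac{29}{6}$ ($Z{\left(u \right)} = -7 + \frac{3^{2} + 4}{6} = -7 + \frac{9 + 4}{6} = -7 + \frac{1}{6} \cdot 13 = -7 + \frac{13}{6} = - \frac{29}{6}$)
$y{\left(Y,A \right)} = A Y + A \left(2 + A\right)$ ($y{\left(Y,A \right)} = A Y + \left(2 + A\right) A = A Y + A \left(2 + A\right)$)
$V{\left(l,q \right)} = 132$
$-4317 - V{\left(Z{\left(2 \right)},y{\left(5,8 \right)} \right)} = -4317 - 132 = -4449$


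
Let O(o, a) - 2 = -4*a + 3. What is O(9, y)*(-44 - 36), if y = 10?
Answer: 2800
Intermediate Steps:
O(o, a) = 5 - 4*a (O(o, a) = 2 + (-4*a + 3) = 2 + (3 - 4*a) = 5 - 4*a)
O(9, y)*(-44 - 36) = (5 - 4*10)*(-44 - 36) = (5 - 40)*(-80) = -35*(-80) = 2800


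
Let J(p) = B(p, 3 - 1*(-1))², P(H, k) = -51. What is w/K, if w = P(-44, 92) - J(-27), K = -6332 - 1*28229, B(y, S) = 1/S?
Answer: 43/29104 ≈ 0.0014775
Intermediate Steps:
K = -34561 (K = -6332 - 28229 = -34561)
J(p) = 1/16 (J(p) = (1/(3 - 1*(-1)))² = (1/(3 + 1))² = (1/4)² = (¼)² = 1/16)
w = -817/16 (w = -51 - 1*1/16 = -51 - 1/16 = -817/16 ≈ -51.063)
w/K = -817/16/(-34561) = -817/16*(-1/34561) = 43/29104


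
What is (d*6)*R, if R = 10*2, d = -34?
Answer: -4080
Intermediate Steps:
R = 20
(d*6)*R = -34*6*20 = -204*20 = -4080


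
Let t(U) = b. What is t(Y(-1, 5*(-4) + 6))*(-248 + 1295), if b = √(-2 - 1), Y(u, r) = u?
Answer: 1047*I*√3 ≈ 1813.5*I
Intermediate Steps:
b = I*√3 (b = √(-3) = I*√3 ≈ 1.732*I)
t(U) = I*√3
t(Y(-1, 5*(-4) + 6))*(-248 + 1295) = (I*√3)*(-248 + 1295) = (I*√3)*1047 = 1047*I*√3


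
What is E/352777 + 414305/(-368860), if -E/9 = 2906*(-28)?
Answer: 24792665867/26025064844 ≈ 0.95265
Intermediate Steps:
E = 732312 (E = -26154*(-28) = -9*(-81368) = 732312)
E/352777 + 414305/(-368860) = 732312/352777 + 414305/(-368860) = 732312*(1/352777) + 414305*(-1/368860) = 732312/352777 - 82861/73772 = 24792665867/26025064844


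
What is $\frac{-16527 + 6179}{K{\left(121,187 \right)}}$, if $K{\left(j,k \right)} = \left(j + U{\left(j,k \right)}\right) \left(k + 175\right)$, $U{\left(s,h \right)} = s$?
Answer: $- \frac{2587}{21901} \approx -0.11812$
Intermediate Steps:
$K{\left(j,k \right)} = 2 j \left(175 + k\right)$ ($K{\left(j,k \right)} = \left(j + j\right) \left(k + 175\right) = 2 j \left(175 + k\right)$)
$\frac{-16527 + 6179}{K{\left(121,187 \right)}} = \frac{-16527 + 6179}{2 \cdot 121 \left(175 + 187\right)} = - \frac{10348}{2 \cdot 121 \cdot 362} = - \frac{10348}{87604} = \left(-10348\right) \frac{1}{87604} = - \frac{2587}{21901}$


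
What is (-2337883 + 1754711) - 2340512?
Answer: -2923684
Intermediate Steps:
(-2337883 + 1754711) - 2340512 = -583172 - 2340512 = -2923684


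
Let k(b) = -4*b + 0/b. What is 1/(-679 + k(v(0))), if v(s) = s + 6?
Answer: -1/703 ≈ -0.0014225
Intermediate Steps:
v(s) = 6 + s
k(b) = -4*b (k(b) = -4*b + 0 = -4*b)
1/(-679 + k(v(0))) = 1/(-679 - 4*(6 + 0)) = 1/(-679 - 4*6) = 1/(-679 - 24) = 1/(-703) = -1/703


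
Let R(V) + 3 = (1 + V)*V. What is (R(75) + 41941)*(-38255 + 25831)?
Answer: -591854512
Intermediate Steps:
R(V) = -3 + V*(1 + V) (R(V) = -3 + (1 + V)*V = -3 + V*(1 + V))
(R(75) + 41941)*(-38255 + 25831) = ((-3 + 75 + 75**2) + 41941)*(-38255 + 25831) = ((-3 + 75 + 5625) + 41941)*(-12424) = (5697 + 41941)*(-12424) = 47638*(-12424) = -591854512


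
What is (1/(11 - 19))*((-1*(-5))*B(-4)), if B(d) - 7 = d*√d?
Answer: -35/8 + 5*I ≈ -4.375 + 5.0*I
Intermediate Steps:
B(d) = 7 + d^(3/2) (B(d) = 7 + d*√d = 7 + d^(3/2))
(1/(11 - 19))*((-1*(-5))*B(-4)) = (1/(11 - 19))*((-1*(-5))*(7 + (-4)^(3/2))) = (1/(-8))*(5*(7 - 8*I)) = (-⅛*1)*(35 - 40*I) = -(35 - 40*I)/8 = -35/8 + 5*I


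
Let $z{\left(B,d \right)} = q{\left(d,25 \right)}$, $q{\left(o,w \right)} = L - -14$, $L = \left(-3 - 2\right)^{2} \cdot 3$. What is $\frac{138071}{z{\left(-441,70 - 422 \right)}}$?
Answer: $\frac{138071}{89} \approx 1551.4$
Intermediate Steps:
$L = 75$ ($L = \left(-5\right)^{2} \cdot 3 = 25 \cdot 3 = 75$)
$q{\left(o,w \right)} = 89$ ($q{\left(o,w \right)} = 75 - -14 = 75 + 14 = 89$)
$z{\left(B,d \right)} = 89$
$\frac{138071}{z{\left(-441,70 - 422 \right)}} = \frac{138071}{89}$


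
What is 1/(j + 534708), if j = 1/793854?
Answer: 793854/424480084633 ≈ 1.8702e-6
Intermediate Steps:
j = 1/793854 ≈ 1.2597e-6
1/(j + 534708) = 1/(1/793854 + 534708) = 1/(424480084633/793854) = 793854/424480084633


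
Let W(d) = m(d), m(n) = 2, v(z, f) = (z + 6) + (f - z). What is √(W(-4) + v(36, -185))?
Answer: I*√177 ≈ 13.304*I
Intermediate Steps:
v(z, f) = 6 + f (v(z, f) = (6 + z) + (f - z) = 6 + f)
W(d) = 2
√(W(-4) + v(36, -185)) = √(2 + (6 - 185)) = √(2 - 179) = √(-177) = I*√177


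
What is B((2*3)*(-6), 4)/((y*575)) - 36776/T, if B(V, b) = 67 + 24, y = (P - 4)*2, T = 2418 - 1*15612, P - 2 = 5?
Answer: 21346309/7586550 ≈ 2.8137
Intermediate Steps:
P = 7 (P = 2 + 5 = 7)
T = -13194 (T = 2418 - 15612 = -13194)
y = 6 (y = (7 - 4)*2 = 3*2 = 6)
B(V, b) = 91
B((2*3)*(-6), 4)/((y*575)) - 36776/T = 91/((6*575)) - 36776/(-13194) = 91/3450 - 36776*(-1/13194) = 91*(1/3450) + 18388/6597 = 91/3450 + 18388/6597 = 21346309/7586550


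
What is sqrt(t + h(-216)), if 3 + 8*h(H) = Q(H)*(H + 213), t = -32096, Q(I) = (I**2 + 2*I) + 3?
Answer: I*sqrt(197726)/2 ≈ 222.33*I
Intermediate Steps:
Q(I) = 3 + I**2 + 2*I
h(H) = -3/8 + (213 + H)*(3 + H**2 + 2*H)/8 (h(H) = -3/8 + ((3 + H**2 + 2*H)*(H + 213))/8 = -3/8 + ((3 + H**2 + 2*H)*(213 + H))/8 = -3/8 + ((213 + H)*(3 + H**2 + 2*H))/8 = -3/8 + (213 + H)*(3 + H**2 + 2*H)/8)
sqrt(t + h(-216)) = sqrt(-32096 + (159/2 + (1/8)*(-216)**3 + (215/8)*(-216)**2 + (429/8)*(-216))) = sqrt(-32096 + (159/2 + (1/8)*(-10077696) + (215/8)*46656 - 11583)) = sqrt(-32096 + (159/2 - 1259712 + 1253880 - 11583)) = sqrt(-32096 - 34671/2) = sqrt(-98863/2) = I*sqrt(197726)/2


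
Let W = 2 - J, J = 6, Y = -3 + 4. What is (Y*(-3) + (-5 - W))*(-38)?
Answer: 152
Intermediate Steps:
Y = 1
W = -4 (W = 2 - 1*6 = 2 - 6 = -4)
(Y*(-3) + (-5 - W))*(-38) = (1*(-3) + (-5 - 1*(-4)))*(-38) = (-3 + (-5 + 4))*(-38) = (-3 - 1)*(-38) = -4*(-38) = 152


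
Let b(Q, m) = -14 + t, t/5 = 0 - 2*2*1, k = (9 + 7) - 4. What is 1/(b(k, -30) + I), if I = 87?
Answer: 1/53 ≈ 0.018868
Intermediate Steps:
k = 12 (k = 16 - 4 = 12)
t = -20 (t = 5*(0 - 2*2*1) = 5*(0 - 4*1) = 5*(0 - 4) = 5*(-4) = -20)
b(Q, m) = -34 (b(Q, m) = -14 - 20 = -34)
1/(b(k, -30) + I) = 1/(-34 + 87) = 1/53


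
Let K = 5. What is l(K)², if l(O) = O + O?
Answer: 100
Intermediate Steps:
l(O) = 2*O
l(K)² = (2*5)² = 10² = 100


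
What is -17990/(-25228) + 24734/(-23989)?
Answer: -92247/290122 ≈ -0.31796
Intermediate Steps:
-17990/(-25228) + 24734/(-23989) = -17990*(-1/25228) + 24734*(-1/23989) = 1285/1802 - 166/161 = -92247/290122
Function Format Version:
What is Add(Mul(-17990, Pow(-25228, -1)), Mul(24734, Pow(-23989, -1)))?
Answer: Rational(-92247, 290122) ≈ -0.31796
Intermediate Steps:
Add(Mul(-17990, Pow(-25228, -1)), Mul(24734, Pow(-23989, -1))) = Add(Mul(-17990, Rational(-1, 25228)), Mul(24734, Rational(-1, 23989))) = Add(Rational(1285, 1802), Rational(-166, 161)) = Rational(-92247, 290122)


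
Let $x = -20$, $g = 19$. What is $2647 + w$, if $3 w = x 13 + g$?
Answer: $\frac{7700}{3} \approx 2566.7$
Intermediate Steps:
$w = - \frac{241}{3}$ ($w = \frac{\left(-20\right) 13 + 19}{3} = \frac{-260 + 19}{3} = \frac{1}{3} \left(-241\right) = - \frac{241}{3} \approx -80.333$)
$2647 + w = 2647 - \frac{241}{3} = \frac{7700}{3}$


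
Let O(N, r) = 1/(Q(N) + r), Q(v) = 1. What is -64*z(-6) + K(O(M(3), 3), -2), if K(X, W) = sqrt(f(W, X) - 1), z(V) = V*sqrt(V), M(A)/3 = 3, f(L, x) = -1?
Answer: I*(sqrt(2) + 384*sqrt(6)) ≈ 942.02*I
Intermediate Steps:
M(A) = 9 (M(A) = 3*3 = 9)
z(V) = V**(3/2)
O(N, r) = 1/(1 + r)
K(X, W) = I*sqrt(2) (K(X, W) = sqrt(-1 - 1) = sqrt(-2) = I*sqrt(2))
-64*z(-6) + K(O(M(3), 3), -2) = -(-384)*I*sqrt(6) + I*sqrt(2) = 384*I*sqrt(6) + I*sqrt(2) = I*sqrt(2) + 384*I*sqrt(6)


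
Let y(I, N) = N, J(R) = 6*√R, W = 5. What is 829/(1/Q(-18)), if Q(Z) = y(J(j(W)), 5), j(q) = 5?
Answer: 4145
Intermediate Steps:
Q(Z) = 5
829/(1/Q(-18)) = 829/(1/5) = 829/(⅕) = 829*5 = 4145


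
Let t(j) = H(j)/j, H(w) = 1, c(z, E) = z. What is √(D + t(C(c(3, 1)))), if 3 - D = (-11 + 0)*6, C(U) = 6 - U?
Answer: 4*√39/3 ≈ 8.3267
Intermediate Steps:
D = 69 (D = 3 - (-11 + 0)*6 = 3 - (-11)*6 = 3 - 1*(-66) = 3 + 66 = 69)
t(j) = 1/j
√(D + t(C(c(3, 1)))) = √(69 + 1/(6 - 1*3)) = √(69 + 1/(6 - 3)) = √(69 + 1/3) = √(69 + ⅓) = √(208/3) = 4*√39/3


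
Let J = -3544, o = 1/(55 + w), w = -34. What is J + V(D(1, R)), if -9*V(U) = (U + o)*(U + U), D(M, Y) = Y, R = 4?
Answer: -670496/189 ≈ -3547.6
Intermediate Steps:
o = 1/21 (o = 1/(55 - 34) = 1/21 ≈ 0.047619)
V(U) = -2*U*(1/21 + U)/9 (V(U) = -(U + 1/21)*(U + U)/9 = -(1/21 + U)*2*U/9 = -2*U*(1/21 + U)/9)
J + V(D(1, R)) = -3544 - 2/189*4*(1 + 21*4) = -3544 - 2/189*4*(1 + 84) = -3544 - 2/189*4*85 = -3544 - 680/189 = -670496/189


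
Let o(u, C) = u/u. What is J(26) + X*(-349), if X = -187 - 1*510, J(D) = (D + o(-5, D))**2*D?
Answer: 262207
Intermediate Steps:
o(u, C) = 1
J(D) = D*(1 + D)**2 (J(D) = (D + 1)**2*D = (1 + D)**2*D = D*(1 + D)**2)
X = -697 (X = -187 - 510 = -697)
J(26) + X*(-349) = 26*(1 + 26)**2 - 697*(-349) = 26*27**2 + 243253 = 26*729 + 243253 = 18954 + 243253 = 262207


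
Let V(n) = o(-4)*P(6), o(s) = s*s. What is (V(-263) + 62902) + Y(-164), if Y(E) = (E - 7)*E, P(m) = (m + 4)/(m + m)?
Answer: 272878/3 ≈ 90959.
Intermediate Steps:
P(m) = (4 + m)/(2*m) (P(m) = (4 + m)/((2*m)) = (4 + m)*(1/(2*m)) = (4 + m)/(2*m))
o(s) = s²
V(n) = 40/3 (V(n) = (-4)²*((½)*(4 + 6)/6) = 16*((½)*(⅙)*10) = 16*(⅚) = 40/3)
Y(E) = E*(-7 + E) (Y(E) = (-7 + E)*E = E*(-7 + E))
(V(-263) + 62902) + Y(-164) = (40/3 + 62902) - 164*(-7 - 164) = 188746/3 - 164*(-171) = 188746/3 + 28044 = 272878/3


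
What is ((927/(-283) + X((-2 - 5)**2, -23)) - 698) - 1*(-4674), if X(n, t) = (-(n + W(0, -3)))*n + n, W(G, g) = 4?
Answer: 403197/283 ≈ 1424.7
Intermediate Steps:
X(n, t) = n + n*(-4 - n) (X(n, t) = (-(n + 4))*n + n = (-(4 + n))*n + n = (-4 - n)*n + n = n*(-4 - n) + n = n + n*(-4 - n))
((927/(-283) + X((-2 - 5)**2, -23)) - 698) - 1*(-4674) = ((927/(-283) - (-2 - 5)**2*(3 + (-2 - 5)**2)) - 698) - 1*(-4674) = ((927*(-1/283) - 1*(-7)**2*(3 + (-7)**2)) - 698) + 4674 = ((-927/283 - 1*49*(3 + 49)) - 698) + 4674 = ((-927/283 - 1*49*52) - 698) + 4674 = ((-927/283 - 2548) - 698) + 4674 = (-722011/283 - 698) + 4674 = -919545/283 + 4674 = 403197/283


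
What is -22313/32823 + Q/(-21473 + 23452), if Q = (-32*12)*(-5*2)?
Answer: 81882893/64956717 ≈ 1.2606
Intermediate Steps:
Q = 3840 (Q = -384*(-10) = 3840)
-22313/32823 + Q/(-21473 + 23452) = -22313/32823 + 3840/(-21473 + 23452) = -22313*1/32823 + 3840/1979 = -22313/32823 + 3840*(1/1979) = -22313/32823 + 3840/1979 = 81882893/64956717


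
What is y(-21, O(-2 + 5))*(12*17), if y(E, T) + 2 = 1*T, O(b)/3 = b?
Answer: 1428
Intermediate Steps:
O(b) = 3*b
y(E, T) = -2 + T (y(E, T) = -2 + 1*T = -2 + T)
y(-21, O(-2 + 5))*(12*17) = (-2 + 3*(-2 + 5))*(12*17) = (-2 + 3*3)*204 = (-2 + 9)*204 = 7*204 = 1428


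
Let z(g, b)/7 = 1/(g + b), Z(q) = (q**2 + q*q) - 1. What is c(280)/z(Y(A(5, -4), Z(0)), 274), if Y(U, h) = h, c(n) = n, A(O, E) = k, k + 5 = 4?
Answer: 10920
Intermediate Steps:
k = -1 (k = -5 + 4 = -1)
Z(q) = -1 + 2*q**2 (Z(q) = (q**2 + q**2) - 1 = 2*q**2 - 1 = -1 + 2*q**2)
A(O, E) = -1
z(g, b) = 7/(b + g) (z(g, b) = 7/(g + b) = 7/(b + g))
c(280)/z(Y(A(5, -4), Z(0)), 274) = 280/((7/(274 + (-1 + 2*0**2)))) = 280/((7/(274 + (-1 + 2*0)))) = 280/((7/(274 + (-1 + 0)))) = 280/((7/(274 - 1))) = 280/((7/273)) = 280/((7*(1/273))) = 280/(1/39) = 280*39 = 10920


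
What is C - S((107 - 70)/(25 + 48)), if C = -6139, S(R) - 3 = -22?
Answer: -6120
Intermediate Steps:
S(R) = -19 (S(R) = 3 - 22 = -19)
C - S((107 - 70)/(25 + 48)) = -6139 - 1*(-19) = -6139 + 19 = -6120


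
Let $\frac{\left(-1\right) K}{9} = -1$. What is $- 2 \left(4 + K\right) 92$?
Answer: $-2392$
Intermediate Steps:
$K = 9$ ($K = \left(-9\right) \left(-1\right) = 9$)
$- 2 \left(4 + K\right) 92 = - 2 \left(4 + 9\right) 92 = \left(-2\right) 13 \cdot 92 = \left(-26\right) 92 = -2392$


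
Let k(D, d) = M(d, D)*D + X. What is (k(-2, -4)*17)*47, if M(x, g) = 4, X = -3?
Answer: -8789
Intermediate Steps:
k(D, d) = -3 + 4*D (k(D, d) = 4*D - 3 = -3 + 4*D)
(k(-2, -4)*17)*47 = ((-3 + 4*(-2))*17)*47 = ((-3 - 8)*17)*47 = -11*17*47 = -187*47 = -8789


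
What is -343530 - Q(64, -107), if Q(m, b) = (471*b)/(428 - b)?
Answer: -1717179/5 ≈ -3.4344e+5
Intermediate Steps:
Q(m, b) = 471*b/(428 - b)
-343530 - Q(64, -107) = -343530 - (-471)*(-107)/(-428 - 107) = -343530 - (-471)*(-107)/(-535) = -343530 - (-471)*(-107)*(-1)/535 = -343530 - 1*(-471/5) = -343530 + 471/5 = -1717179/5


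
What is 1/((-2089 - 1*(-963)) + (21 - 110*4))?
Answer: -1/1545 ≈ -0.00064725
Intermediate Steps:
1/((-2089 - 1*(-963)) + (21 - 110*4)) = 1/((-2089 + 963) + (21 - 10*44)) = 1/(-1126 + (21 - 440)) = 1/(-1126 - 419) = 1/(-1545) = -1/1545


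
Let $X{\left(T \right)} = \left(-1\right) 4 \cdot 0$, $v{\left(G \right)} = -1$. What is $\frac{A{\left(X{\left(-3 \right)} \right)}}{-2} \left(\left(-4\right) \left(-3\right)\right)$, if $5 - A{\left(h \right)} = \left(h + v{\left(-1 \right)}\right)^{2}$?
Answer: $-24$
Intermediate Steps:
$X{\left(T \right)} = 0$ ($X{\left(T \right)} = \left(-4\right) 0 = 0$)
$A{\left(h \right)} = 5 - \left(-1 + h\right)^{2}$ ($A{\left(h \right)} = 5 - \left(h - 1\right)^{2} = 5 - \left(-1 + h\right)^{2}$)
$\frac{A{\left(X{\left(-3 \right)} \right)}}{-2} \left(\left(-4\right) \left(-3\right)\right) = \frac{5 - \left(-1 + 0\right)^{2}}{-2} \left(\left(-4\right) \left(-3\right)\right) = \left(5 - \left(-1\right)^{2}\right) \left(- \frac{1}{2}\right) 12 = \left(5 - 1\right) \left(- \frac{1}{2}\right) 12 = 4 \left(- \frac{1}{2}\right) 12 = \left(-2\right) 12 = -24$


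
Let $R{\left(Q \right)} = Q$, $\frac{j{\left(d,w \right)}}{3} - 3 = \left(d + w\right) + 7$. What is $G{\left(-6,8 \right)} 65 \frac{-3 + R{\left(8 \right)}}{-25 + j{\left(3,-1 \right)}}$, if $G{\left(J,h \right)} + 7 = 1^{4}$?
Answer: $- \frac{1950}{11} \approx -177.27$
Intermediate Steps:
$G{\left(J,h \right)} = -6$ ($G{\left(J,h \right)} = -7 + 1^{4} = -7 + 1 = -6$)
$j{\left(d,w \right)} = 30 + 3 d + 3 w$ ($j{\left(d,w \right)} = 9 + 3 \left(\left(d + w\right) + 7\right) = 9 + 3 \left(7 + d + w\right) = 9 + \left(21 + 3 d + 3 w\right) = 30 + 3 d + 3 w$)
$G{\left(-6,8 \right)} 65 \frac{-3 + R{\left(8 \right)}}{-25 + j{\left(3,-1 \right)}} = \left(-6\right) 65 \frac{-3 + 8}{-25 + \left(30 + 3 \cdot 3 + 3 \left(-1\right)\right)} = - 390 \frac{5}{-25 + \left(30 + 9 - 3\right)} = - 390 \frac{5}{-25 + 36} = - 390 \cdot \frac{5}{11} = - 390 \cdot 5 \cdot \frac{1}{11} = \left(-390\right) \frac{5}{11} = - \frac{1950}{11}$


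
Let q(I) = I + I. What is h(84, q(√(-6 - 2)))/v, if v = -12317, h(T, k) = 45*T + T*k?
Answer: -3780/12317 - 336*I*√2/12317 ≈ -0.30689 - 0.038579*I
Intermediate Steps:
q(I) = 2*I
h(84, q(√(-6 - 2)))/v = (84*(45 + 2*√(-6 - 2)))/(-12317) = (84*(45 + 2*√(-8)))*(-1/12317) = (84*(45 + 2*(2*I*√2)))*(-1/12317) = (84*(45 + 4*I*√2))*(-1/12317) = (3780 + 336*I*√2)*(-1/12317) = -3780/12317 - 336*I*√2/12317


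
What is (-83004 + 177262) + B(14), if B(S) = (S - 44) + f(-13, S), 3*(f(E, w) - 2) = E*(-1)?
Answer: 282703/3 ≈ 94234.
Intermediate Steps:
f(E, w) = 2 - E/3 (f(E, w) = 2 + (E*(-1))/3 = 2 + (-E)/3 = 2 - E/3)
B(S) = -113/3 + S (B(S) = (S - 44) + (2 - ⅓*(-13)) = (-44 + S) + (2 + 13/3) = (-44 + S) + 19/3 = -113/3 + S)
(-83004 + 177262) + B(14) = (-83004 + 177262) + (-113/3 + 14) = 94258 - 71/3 = 282703/3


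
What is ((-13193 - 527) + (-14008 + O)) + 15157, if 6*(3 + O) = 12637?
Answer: -62807/6 ≈ -10468.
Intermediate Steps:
O = 12619/6 (O = -3 + (⅙)*12637 = -3 + 12637/6 = 12619/6 ≈ 2103.2)
((-13193 - 527) + (-14008 + O)) + 15157 = ((-13193 - 527) + (-14008 + 12619/6)) + 15157 = (-13720 - 71429/6) + 15157 = -153749/6 + 15157 = -62807/6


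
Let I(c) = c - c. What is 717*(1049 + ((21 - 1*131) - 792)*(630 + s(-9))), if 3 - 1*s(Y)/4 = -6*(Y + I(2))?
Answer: -274756551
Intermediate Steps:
I(c) = 0
s(Y) = 12 + 24*Y (s(Y) = 12 - (-24)*(Y + 0) = 12 - (-24)*Y = 12 + 24*Y)
717*(1049 + ((21 - 1*131) - 792)*(630 + s(-9))) = 717*(1049 + ((21 - 1*131) - 792)*(630 + (12 + 24*(-9)))) = 717*(1049 + ((21 - 131) - 792)*(630 + (12 - 216))) = 717*(1049 + (-110 - 792)*(630 - 204)) = 717*(1049 - 902*426) = 717*(1049 - 384252) = 717*(-383203) = -274756551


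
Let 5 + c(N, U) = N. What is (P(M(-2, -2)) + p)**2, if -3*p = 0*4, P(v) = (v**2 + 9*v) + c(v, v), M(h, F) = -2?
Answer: 441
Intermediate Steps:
c(N, U) = -5 + N
P(v) = -5 + v**2 + 10*v (P(v) = (v**2 + 9*v) + (-5 + v) = -5 + v**2 + 10*v)
p = 0 (p = -0*4 = -1/3*0 = 0)
(P(M(-2, -2)) + p)**2 = ((-5 + (-2)**2 + 10*(-2)) + 0)**2 = ((-5 + 4 - 20) + 0)**2 = (-21 + 0)**2 = (-21)**2 = 441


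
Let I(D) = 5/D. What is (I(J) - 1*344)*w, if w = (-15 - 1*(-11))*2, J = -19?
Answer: 52328/19 ≈ 2754.1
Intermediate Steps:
w = -8 (w = (-15 + 11)*2 = -4*2 = -8)
(I(J) - 1*344)*w = (5/(-19) - 1*344)*(-8) = (5*(-1/19) - 344)*(-8) = (-5/19 - 344)*(-8) = -6541/19*(-8) = 52328/19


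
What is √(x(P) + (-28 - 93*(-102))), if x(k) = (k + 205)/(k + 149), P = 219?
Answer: √20015566/46 ≈ 97.258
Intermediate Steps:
x(k) = (205 + k)/(149 + k)
√(x(P) + (-28 - 93*(-102))) = √((205 + 219)/(149 + 219) + (-28 - 93*(-102))) = √(424/368 + (-28 + 9486)) = √((1/368)*424 + 9458) = √(53/46 + 9458) = √(435121/46) = √20015566/46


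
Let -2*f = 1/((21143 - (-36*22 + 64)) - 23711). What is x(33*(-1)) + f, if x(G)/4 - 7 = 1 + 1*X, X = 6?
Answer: 206081/3680 ≈ 56.000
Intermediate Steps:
x(G) = 56 (x(G) = 28 + 4*(1 + 1*6) = 28 + 4*(1 + 6) = 28 + 4*7 = 28 + 28 = 56)
f = 1/3680 (f = -1/(2*((21143 - (-36*22 + 64)) - 23711)) = -1/(2*((21143 - (-792 + 64)) - 23711)) = -1/(2*((21143 - 1*(-728)) - 23711)) = -1/(2*((21143 + 728) - 23711)) = -1/(2*(21871 - 23711)) = -½/(-1840) = -½*(-1/1840) = 1/3680 ≈ 0.00027174)
x(33*(-1)) + f = 56 + 1/3680 = 206081/3680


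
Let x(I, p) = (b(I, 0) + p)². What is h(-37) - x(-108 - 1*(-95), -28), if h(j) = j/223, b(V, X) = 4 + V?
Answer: -305324/223 ≈ -1369.2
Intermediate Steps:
h(j) = j/223 (h(j) = j*(1/223) = j/223)
x(I, p) = (4 + I + p)² (x(I, p) = ((4 + I) + p)² = (4 + I + p)²)
h(-37) - x(-108 - 1*(-95), -28) = (1/223)*(-37) - (4 + (-108 - 1*(-95)) - 28)² = -37/223 - (4 + (-108 + 95) - 28)² = -37/223 - (4 - 13 - 28)² = -37/223 - 1*(-37)² = -37/223 - 1*1369 = -37/223 - 1369 = -305324/223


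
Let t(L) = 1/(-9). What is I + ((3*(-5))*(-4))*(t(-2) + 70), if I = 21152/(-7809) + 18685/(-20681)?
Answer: 225543764421/53832643 ≈ 4189.7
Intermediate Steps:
t(L) = -⅑
I = -583355677/161497929 (I = 21152*(-1/7809) + 18685*(-1/20681) = -21152/7809 - 18685/20681 = -583355677/161497929 ≈ -3.6122)
I + ((3*(-5))*(-4))*(t(-2) + 70) = -583355677/161497929 + ((3*(-5))*(-4))*(-⅑ + 70) = -583355677/161497929 - 15*(-4)*(629/9) = -583355677/161497929 + 60*(629/9) = -583355677/161497929 + 12580/3 = 225543764421/53832643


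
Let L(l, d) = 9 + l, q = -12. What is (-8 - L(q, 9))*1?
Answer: -5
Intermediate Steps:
(-8 - L(q, 9))*1 = (-8 - (9 - 12))*1 = (-8 - 1*(-3))*1 = (-8 + 3)*1 = -5*1 = -5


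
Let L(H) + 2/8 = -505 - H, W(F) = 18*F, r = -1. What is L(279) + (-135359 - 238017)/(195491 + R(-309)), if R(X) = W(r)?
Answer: -614692305/781892 ≈ -786.16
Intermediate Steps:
R(X) = -18 (R(X) = 18*(-1) = -18)
L(H) = -2021/4 - H (L(H) = -¼ + (-505 - H) = -2021/4 - H)
L(279) + (-135359 - 238017)/(195491 + R(-309)) = (-2021/4 - 1*279) + (-135359 - 238017)/(195491 - 18) = (-2021/4 - 279) - 373376/195473 = -3137/4 - 373376*1/195473 = -3137/4 - 373376/195473 = -614692305/781892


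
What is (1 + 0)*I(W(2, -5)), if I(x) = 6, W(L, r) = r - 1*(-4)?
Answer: 6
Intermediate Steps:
W(L, r) = 4 + r (W(L, r) = r + 4 = 4 + r)
(1 + 0)*I(W(2, -5)) = (1 + 0)*6 = 1*6 = 6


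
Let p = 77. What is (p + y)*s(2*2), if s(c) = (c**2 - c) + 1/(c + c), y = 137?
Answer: 10379/4 ≈ 2594.8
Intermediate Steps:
s(c) = c**2 + 1/(2*c) - c (s(c) = (c**2 - c) + 1/(2*c) = c**2 + 1/(2*c) - c)
(p + y)*s(2*2) = (77 + 137)*((2*2)**2 + 1/(2*((2*2))) - 2*2) = 214*(4**2 + (1/2)/4 - 1*4) = 214*(16 + (1/2)*(1/4) - 4) = 214*(16 + 1/8 - 4) = 214*(97/8) = 10379/4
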